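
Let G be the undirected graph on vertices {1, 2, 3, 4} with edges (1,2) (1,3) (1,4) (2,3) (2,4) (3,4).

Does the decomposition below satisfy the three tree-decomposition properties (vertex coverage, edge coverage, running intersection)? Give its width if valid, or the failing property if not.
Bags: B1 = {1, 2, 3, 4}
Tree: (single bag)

Yes; width 3.

Every vertex of G appears in some bag (union = {1, 2, 3, 4}); every edge is covered by a bag; and for each vertex v the set of bags containing v is connected in the bag tree. The decomposition is therefore valid. The largest bag has 4 vertices, so the width is 3.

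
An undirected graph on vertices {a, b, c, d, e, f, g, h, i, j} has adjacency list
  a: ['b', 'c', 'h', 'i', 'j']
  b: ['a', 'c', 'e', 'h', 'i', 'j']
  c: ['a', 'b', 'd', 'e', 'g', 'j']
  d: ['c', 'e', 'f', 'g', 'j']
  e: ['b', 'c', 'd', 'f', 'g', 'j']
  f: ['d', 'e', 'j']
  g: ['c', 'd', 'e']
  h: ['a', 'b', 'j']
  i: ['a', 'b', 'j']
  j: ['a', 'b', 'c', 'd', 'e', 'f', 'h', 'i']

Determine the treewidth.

3

A width-3 tree decomposition is:
Bags: B1 = {b, c, e, j}  B2 = {c, d, e, j}  B3 = {d, e, f, j}  B4 = {a, b, c, j}  B5 = {c, d, e, g}  B6 = {a, b, h, j}  B7 = {a, b, i, j}
Tree: B1–B2, B2–B3, B1–B4, B2–B5, B4–B6, B6–B7
Each bag holds 4 vertices, so the decomposition has width 3, which upper-bounds the treewidth. Conversely, {c, d, e, g} is a clique of size 4, and the vertices of any clique must share a bag in every tree decomposition; so some bag has ≥ 4 vertices and tw(G) ≥ 3. Hence tw(G) = 3 exactly.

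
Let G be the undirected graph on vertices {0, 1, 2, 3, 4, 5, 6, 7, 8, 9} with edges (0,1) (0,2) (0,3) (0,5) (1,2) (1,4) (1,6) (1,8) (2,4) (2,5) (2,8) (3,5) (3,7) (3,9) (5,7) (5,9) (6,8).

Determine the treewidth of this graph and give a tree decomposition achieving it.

Treewidth 2.
One optimal decomposition is:
Bags: B1 = {0, 1, 2}  B2 = {1, 2, 8}  B3 = {0, 2, 5}  B4 = {0, 3, 5}  B5 = {3, 5, 9}  B6 = {3, 5, 7}  B7 = {1, 2, 4}  B8 = {1, 6, 8}
Tree: B1–B2, B1–B3, B3–B4, B4–B5, B4–B6, B1–B7, B2–B8

Each bag holds 3 vertices, so the decomposition has width 2, which upper-bounds the treewidth. For the lower bound, the 3 vertices {0, 1, 2} are pairwise adjacent, and any tree decomposition puts a clique entirely inside one bag — forcing width ≥ 2. Hence tw(G) = 2 exactly.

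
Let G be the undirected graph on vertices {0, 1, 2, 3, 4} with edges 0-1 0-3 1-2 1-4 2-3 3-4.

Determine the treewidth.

2

A width-2 tree decomposition is:
Bags: B1 = {1, 3, 4}  B2 = {0, 1, 3}  B3 = {1, 2, 3}
Tree: B1–B2, B2–B3
Every bag has size at most 3, so the width is 3 − 1 = 2 and tw(G) ≤ 2. For the lower bound, G contains the cycle 3–4–1–0–3, so G is not a forest; only forests have treewidth ≤ 1, hence tw(G) ≥ 2. Therefore the treewidth is 2.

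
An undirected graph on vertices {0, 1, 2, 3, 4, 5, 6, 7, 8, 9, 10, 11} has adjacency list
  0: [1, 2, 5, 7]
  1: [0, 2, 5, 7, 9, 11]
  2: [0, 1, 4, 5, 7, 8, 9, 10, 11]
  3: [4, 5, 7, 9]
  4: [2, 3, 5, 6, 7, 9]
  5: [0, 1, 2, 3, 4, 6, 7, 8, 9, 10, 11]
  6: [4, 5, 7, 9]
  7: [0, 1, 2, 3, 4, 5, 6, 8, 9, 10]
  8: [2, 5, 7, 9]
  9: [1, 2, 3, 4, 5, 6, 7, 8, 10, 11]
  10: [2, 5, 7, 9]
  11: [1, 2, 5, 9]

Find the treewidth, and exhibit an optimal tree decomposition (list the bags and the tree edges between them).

Treewidth 4.
One optimal decomposition is:
Bags: B1 = {4, 5, 6, 7, 9}  B2 = {2, 4, 5, 7, 9}  B3 = {1, 2, 5, 7, 9}  B4 = {2, 5, 7, 8, 9}  B5 = {3, 4, 5, 7, 9}  B6 = {2, 5, 7, 9, 10}  B7 = {1, 2, 5, 9, 11}  B8 = {0, 1, 2, 5, 7}
Tree: B1–B2, B2–B3, B3–B4, B2–B5, B3–B6, B3–B7, B3–B8

The largest bag has 5 vertices, giving width 4; this decomposition certifies tw(G) ≤ 4. Conversely, {1, 2, 5, 9, 11} is a clique of size 5, and the vertices of any clique must share a bag in every tree decomposition; so some bag has ≥ 5 vertices and tw(G) ≥ 4. Combining the bounds, tw(G) = 4.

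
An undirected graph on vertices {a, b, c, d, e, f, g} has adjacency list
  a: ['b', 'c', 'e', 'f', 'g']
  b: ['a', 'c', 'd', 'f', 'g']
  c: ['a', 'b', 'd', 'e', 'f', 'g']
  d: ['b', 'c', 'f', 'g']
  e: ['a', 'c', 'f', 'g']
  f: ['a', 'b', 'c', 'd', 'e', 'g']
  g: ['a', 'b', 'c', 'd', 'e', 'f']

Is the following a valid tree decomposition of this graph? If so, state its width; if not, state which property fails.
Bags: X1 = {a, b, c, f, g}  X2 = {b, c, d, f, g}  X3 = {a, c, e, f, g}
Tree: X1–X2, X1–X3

Vertex coverage: the bags together contain {a, b, c, d, e, f, g}, the full vertex set. Edge coverage: each edge of G has both endpoints in at least one bag. Running intersection: for every vertex, the bags containing it form a connected subtree. All three properties hold, so this is a valid tree decomposition of width max|bag| − 1 = 4, and hence tw(G) ≤ 4.

Yes; width 4.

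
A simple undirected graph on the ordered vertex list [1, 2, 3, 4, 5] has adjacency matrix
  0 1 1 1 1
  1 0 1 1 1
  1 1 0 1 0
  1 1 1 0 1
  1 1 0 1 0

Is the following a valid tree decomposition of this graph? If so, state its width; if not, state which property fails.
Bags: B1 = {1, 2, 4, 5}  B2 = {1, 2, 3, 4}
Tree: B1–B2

Vertex coverage: the bags together contain {1, 2, 3, 4, 5}, the full vertex set. Edge coverage: each edge of G has both endpoints in at least one bag. Running intersection: for every vertex, the bags containing it form a connected subtree. All three properties hold, so this is a valid tree decomposition of width max|bag| − 1 = 3, and hence tw(G) ≤ 3.

Yes; width 3.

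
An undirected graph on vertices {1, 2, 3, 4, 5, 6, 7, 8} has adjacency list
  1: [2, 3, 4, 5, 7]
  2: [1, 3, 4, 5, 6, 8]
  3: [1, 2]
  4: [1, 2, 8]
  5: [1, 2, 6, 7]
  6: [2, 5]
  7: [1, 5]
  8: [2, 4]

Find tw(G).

2

A width-2 tree decomposition is:
Bags: B1 = {1, 2, 4}  B2 = {2, 4, 8}  B3 = {1, 2, 5}  B4 = {2, 5, 6}  B5 = {1, 5, 7}  B6 = {1, 2, 3}
Tree: B1–B2, B1–B3, B3–B4, B3–B5, B3–B6
Every bag has size at most 3, so the width is 3 − 1 = 2 and tw(G) ≤ 2. Conversely, {2, 4, 8} is a clique of size 3, and the vertices of any clique must share a bag in every tree decomposition; so some bag has ≥ 3 vertices and tw(G) ≥ 2. Therefore the treewidth is 2.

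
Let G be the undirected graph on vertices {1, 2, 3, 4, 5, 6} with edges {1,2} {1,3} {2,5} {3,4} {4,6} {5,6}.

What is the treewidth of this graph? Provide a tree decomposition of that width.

Treewidth 2.
One such decomposition:
Bags: B1 = {2, 5, 6}  B2 = {1, 2, 6}  B3 = {1, 3, 6}  B4 = {3, 4, 6}
Tree: B1–B2, B2–B3, B3–B4

Each bag holds 3 vertices, so the decomposition has width 2, which upper-bounds the treewidth. For the lower bound, G contains the cycle 6–5–2–1–3–4–6, so G is not a forest; only forests have treewidth ≤ 1, hence tw(G) ≥ 2. Combining the bounds, tw(G) = 2.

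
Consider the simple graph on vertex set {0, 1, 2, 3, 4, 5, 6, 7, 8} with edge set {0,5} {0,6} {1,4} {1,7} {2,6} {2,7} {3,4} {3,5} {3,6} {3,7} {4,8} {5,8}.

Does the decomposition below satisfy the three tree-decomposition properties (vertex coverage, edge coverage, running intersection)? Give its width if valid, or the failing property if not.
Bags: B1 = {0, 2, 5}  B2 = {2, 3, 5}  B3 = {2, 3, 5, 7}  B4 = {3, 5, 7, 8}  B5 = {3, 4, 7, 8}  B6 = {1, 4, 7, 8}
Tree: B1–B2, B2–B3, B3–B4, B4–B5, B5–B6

A tree decomposition must satisfy three properties: every vertex lies in some bag; for every edge, both endpoints lie together in some bag; and for every vertex, the bags containing it form a connected subtree. Here vertex 6 appears in no bag, so the decomposition is invalid.

No — vertex 6 appears in no bag.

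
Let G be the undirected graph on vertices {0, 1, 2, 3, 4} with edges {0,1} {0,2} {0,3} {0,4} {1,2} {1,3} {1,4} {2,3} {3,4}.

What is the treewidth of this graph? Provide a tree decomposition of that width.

Treewidth 3.
One such decomposition:
Bags: B1 = {0, 1, 2, 3}  B2 = {0, 1, 3, 4}
Tree: B1–B2

Every bag has size at most 4, so the width is 4 − 1 = 3 and tw(G) ≤ 3. On the other hand G contains the 4-clique {0, 1, 2, 3}. A clique must lie in a single bag of any decomposition, so no decomposition can have width below 3. Combining the bounds, tw(G) = 3.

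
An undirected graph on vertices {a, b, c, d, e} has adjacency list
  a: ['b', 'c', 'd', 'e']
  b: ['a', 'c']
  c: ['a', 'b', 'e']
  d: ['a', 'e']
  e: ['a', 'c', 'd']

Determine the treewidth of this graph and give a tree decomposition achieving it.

Every bag has size at most 3, so the width is 3 − 1 = 2 and tw(G) ≤ 2. Conversely, {a, d, e} is a clique of size 3, and the vertices of any clique must share a bag in every tree decomposition; so some bag has ≥ 3 vertices and tw(G) ≥ 2. Hence tw(G) = 2 exactly.

Treewidth 2.
One such decomposition:
Bags: B1 = {a, b, c}  B2 = {a, c, e}  B3 = {a, d, e}
Tree: B1–B2, B2–B3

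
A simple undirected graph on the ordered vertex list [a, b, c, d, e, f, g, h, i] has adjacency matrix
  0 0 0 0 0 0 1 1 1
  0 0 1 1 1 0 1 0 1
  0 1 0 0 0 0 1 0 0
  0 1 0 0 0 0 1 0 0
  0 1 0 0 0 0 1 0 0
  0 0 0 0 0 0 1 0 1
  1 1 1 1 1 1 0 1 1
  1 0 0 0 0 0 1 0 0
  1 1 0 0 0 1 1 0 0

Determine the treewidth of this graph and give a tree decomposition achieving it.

Treewidth 2.
One such decomposition:
Bags: B1 = {b, e, g}  B2 = {b, d, g}  B3 = {b, g, i}  B4 = {b, c, g}  B5 = {a, g, i}  B6 = {f, g, i}  B7 = {a, g, h}
Tree: B1–B2, B1–B3, B2–B4, B3–B5, B3–B6, B5–B7

The largest bag has 3 vertices, giving width 2; this decomposition certifies tw(G) ≤ 2. On the other hand G contains the 3-clique {a, g, h}. A clique must lie in a single bag of any decomposition, so no decomposition can have width below 2. Hence tw(G) = 2 exactly.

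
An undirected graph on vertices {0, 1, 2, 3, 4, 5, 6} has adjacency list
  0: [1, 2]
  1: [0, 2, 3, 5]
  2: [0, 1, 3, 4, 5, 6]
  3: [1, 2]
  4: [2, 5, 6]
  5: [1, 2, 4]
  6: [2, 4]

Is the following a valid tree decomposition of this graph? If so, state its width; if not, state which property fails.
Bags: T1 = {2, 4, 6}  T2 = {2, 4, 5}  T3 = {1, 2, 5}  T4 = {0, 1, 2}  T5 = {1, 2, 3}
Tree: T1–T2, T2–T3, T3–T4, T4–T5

Checking the three conditions: (i) the bags cover all of {0, 1, 2, 3, 4, 5, 6}; (ii) for each edge, some bag contains both endpoints; (iii) the bags containing any fixed vertex form a subtree. All hold, so the decomposition is valid with width 3 − 1 = 2.

Yes; width 2.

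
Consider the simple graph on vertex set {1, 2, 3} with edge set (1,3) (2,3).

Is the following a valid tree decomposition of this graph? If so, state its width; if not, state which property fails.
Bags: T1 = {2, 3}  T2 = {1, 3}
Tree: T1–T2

Yes; width 1.

Checking the three conditions: (i) the bags cover all of {1, 2, 3}; (ii) for each edge, some bag contains both endpoints; (iii) the bags containing any fixed vertex form a subtree. All hold, so the decomposition is valid with width 2 − 1 = 1.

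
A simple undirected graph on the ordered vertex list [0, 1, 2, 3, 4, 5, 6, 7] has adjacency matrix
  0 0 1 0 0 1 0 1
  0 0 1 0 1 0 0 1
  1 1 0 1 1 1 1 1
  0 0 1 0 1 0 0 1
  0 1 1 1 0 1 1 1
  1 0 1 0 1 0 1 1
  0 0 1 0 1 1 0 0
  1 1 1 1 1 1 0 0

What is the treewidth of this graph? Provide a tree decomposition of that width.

Treewidth 3.
One optimal decomposition is:
Bags: B1 = {2, 3, 4, 7}  B2 = {2, 4, 5, 7}  B3 = {1, 2, 4, 7}  B4 = {2, 4, 5, 6}  B5 = {0, 2, 5, 7}
Tree: B1–B2, B1–B3, B2–B4, B2–B5

The largest bag has 4 vertices, giving width 3; this decomposition certifies tw(G) ≤ 3. On the other hand G contains the 4-clique {0, 2, 5, 7}. A clique must lie in a single bag of any decomposition, so no decomposition can have width below 3. Combining the bounds, tw(G) = 3.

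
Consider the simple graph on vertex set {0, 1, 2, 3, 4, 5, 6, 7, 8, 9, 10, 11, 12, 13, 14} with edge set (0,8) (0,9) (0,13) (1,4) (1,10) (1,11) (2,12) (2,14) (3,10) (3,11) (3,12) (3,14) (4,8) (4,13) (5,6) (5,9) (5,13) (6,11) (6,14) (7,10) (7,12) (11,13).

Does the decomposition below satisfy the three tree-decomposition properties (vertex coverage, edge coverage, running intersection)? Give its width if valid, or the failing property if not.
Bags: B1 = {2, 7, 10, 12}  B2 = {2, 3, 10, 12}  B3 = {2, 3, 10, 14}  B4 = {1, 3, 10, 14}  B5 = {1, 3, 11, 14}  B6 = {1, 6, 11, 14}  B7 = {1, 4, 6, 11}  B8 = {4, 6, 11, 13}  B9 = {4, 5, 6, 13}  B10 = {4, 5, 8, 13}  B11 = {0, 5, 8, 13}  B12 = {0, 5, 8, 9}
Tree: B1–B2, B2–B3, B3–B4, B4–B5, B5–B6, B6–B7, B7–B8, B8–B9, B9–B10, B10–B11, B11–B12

Yes; width 3.

Checking the three conditions: (i) the bags cover all of {0, 1, 2, 3, 4, 5, 6, 7, 8, 9, 10, 11, 12, 13, 14}; (ii) for each edge, some bag contains both endpoints; (iii) the bags containing any fixed vertex form a subtree. All hold, so the decomposition is valid with width 4 − 1 = 3.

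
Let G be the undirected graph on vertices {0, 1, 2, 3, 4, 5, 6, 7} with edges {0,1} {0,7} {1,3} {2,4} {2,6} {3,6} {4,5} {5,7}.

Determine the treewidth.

A width-2 tree decomposition is:
Bags: B1 = {2, 4, 6}  B2 = {4, 5, 6}  B3 = {5, 6, 7}  B4 = {0, 6, 7}  B5 = {0, 1, 6}  B6 = {1, 3, 6}
Tree: B1–B2, B2–B3, B3–B4, B4–B5, B5–B6
Every bag has size at most 3, so the width is 3 − 1 = 2 and tw(G) ≤ 2. The edges 6–2–4–5–7–0–1–3–6 form a cycle, so G is not a tree and its treewidth is at least 2. Combining the bounds, tw(G) = 2.

2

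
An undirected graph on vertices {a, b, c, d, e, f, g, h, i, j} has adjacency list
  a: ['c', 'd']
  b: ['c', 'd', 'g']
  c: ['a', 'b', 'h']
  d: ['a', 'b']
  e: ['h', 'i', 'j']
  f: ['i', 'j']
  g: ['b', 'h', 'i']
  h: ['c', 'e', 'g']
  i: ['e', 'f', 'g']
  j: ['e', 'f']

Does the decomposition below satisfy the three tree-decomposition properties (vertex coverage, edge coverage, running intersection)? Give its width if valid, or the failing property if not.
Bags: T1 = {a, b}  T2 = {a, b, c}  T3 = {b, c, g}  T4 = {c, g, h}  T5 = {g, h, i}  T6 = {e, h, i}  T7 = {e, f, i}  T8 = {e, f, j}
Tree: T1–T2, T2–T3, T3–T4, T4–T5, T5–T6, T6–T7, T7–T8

No — vertex d appears in no bag.

A tree decomposition must satisfy three properties: every vertex lies in some bag; for every edge, both endpoints lie together in some bag; and for every vertex, the bags containing it form a connected subtree. Here vertex d appears in no bag, so the decomposition is invalid.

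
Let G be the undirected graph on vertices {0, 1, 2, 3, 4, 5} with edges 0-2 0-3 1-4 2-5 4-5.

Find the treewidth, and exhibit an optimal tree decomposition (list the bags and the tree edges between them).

Treewidth 1.
One optimal decomposition is:
Bags: B1 = {0, 3}  B2 = {0, 2}  B3 = {2, 5}  B4 = {4, 5}  B5 = {1, 4}
Tree: B1–B2, B2–B3, B3–B4, B4–B5

Every bag has size at most 2, so the width is 2 − 1 = 1 and tw(G) ≤ 1. G has an edge, so its treewidth is at least 1. The upper and lower bounds meet at 1, so that is the treewidth.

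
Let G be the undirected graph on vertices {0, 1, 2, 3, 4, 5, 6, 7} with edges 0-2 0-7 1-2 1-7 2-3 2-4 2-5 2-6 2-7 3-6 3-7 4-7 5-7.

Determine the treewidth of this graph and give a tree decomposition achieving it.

Treewidth 2.
One such decomposition:
Bags: B1 = {1, 2, 7}  B2 = {2, 3, 7}  B3 = {0, 2, 7}  B4 = {2, 5, 7}  B5 = {2, 4, 7}  B6 = {2, 3, 6}
Tree: B1–B2, B2–B3, B3–B4, B2–B5, B2–B6

The largest bag has 3 vertices, giving width 2; this decomposition certifies tw(G) ≤ 2. On the other hand G contains the 3-clique {2, 3, 6}. A clique must lie in a single bag of any decomposition, so no decomposition can have width below 2. The upper and lower bounds meet at 2, so that is the treewidth.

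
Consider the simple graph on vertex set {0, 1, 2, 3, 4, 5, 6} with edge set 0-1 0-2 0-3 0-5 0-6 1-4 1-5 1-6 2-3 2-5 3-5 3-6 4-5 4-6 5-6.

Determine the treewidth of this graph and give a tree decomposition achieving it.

Each bag holds 4 vertices, so the decomposition has width 3, which upper-bounds the treewidth. For the lower bound, the 4 vertices {0, 1, 5, 6} are pairwise adjacent, and any tree decomposition puts a clique entirely inside one bag — forcing width ≥ 3. Therefore the treewidth is 3.

Treewidth 3.
Bags: B1 = {0, 3, 5, 6}  B2 = {0, 1, 5, 6}  B3 = {1, 4, 5, 6}  B4 = {0, 2, 3, 5}
Tree: B1–B2, B2–B3, B1–B4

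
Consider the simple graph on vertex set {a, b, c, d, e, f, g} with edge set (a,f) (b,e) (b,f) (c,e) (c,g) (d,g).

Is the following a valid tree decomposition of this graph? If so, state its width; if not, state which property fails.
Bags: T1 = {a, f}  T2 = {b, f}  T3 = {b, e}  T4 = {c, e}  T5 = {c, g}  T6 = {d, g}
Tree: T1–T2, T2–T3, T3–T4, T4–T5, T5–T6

Vertex coverage: the bags together contain {a, b, c, d, e, f, g}, the full vertex set. Edge coverage: each edge of G has both endpoints in at least one bag. Running intersection: for every vertex, the bags containing it form a connected subtree. All three properties hold, so this is a valid tree decomposition of width max|bag| − 1 = 1, and hence tw(G) ≤ 1.

Yes; width 1.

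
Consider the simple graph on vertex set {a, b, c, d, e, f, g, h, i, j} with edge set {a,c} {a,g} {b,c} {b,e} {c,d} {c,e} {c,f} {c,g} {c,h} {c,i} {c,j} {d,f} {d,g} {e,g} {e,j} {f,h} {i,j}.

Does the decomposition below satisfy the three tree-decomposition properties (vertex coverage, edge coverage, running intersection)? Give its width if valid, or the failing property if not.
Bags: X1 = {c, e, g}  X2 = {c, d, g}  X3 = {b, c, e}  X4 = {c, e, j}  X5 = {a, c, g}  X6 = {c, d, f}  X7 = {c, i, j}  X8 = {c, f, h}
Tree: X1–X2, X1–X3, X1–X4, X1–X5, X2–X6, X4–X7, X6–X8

Yes; width 2.

Checking the three conditions: (i) the bags cover all of {a, b, c, d, e, f, g, h, i, j}; (ii) for each edge, some bag contains both endpoints; (iii) the bags containing any fixed vertex form a subtree. All hold, so the decomposition is valid with width 3 − 1 = 2.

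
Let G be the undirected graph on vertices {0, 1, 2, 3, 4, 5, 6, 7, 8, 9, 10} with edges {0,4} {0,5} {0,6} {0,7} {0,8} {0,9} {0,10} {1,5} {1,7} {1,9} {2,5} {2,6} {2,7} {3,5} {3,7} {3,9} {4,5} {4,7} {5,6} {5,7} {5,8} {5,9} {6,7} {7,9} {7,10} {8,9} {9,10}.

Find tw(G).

A width-3 tree decomposition is:
Bags: B1 = {0, 5, 6, 7}  B2 = {0, 4, 5, 7}  B3 = {0, 5, 7, 9}  B4 = {0, 5, 8, 9}  B5 = {0, 7, 9, 10}  B6 = {2, 5, 6, 7}  B7 = {1, 5, 7, 9}  B8 = {3, 5, 7, 9}
Tree: B1–B2, B1–B3, B3–B4, B3–B5, B1–B6, B3–B7, B7–B8
Each bag holds 4 vertices, so the decomposition has width 3, which upper-bounds the treewidth. Conversely, {0, 7, 9, 10} is a clique of size 4, and the vertices of any clique must share a bag in every tree decomposition; so some bag has ≥ 4 vertices and tw(G) ≥ 3. Hence tw(G) = 3 exactly.

3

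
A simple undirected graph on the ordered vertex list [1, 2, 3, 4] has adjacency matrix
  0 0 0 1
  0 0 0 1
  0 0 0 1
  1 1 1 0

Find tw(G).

1

A width-1 tree decomposition is:
Bags: B1 = {3, 4}  B2 = {2, 4}  B3 = {1, 4}
Tree: B1–B2, B1–B3
Each bag holds 2 vertices, so the decomposition has width 1, which upper-bounds the treewidth. G has an edge, so its treewidth is at least 1. Therefore the treewidth is 1.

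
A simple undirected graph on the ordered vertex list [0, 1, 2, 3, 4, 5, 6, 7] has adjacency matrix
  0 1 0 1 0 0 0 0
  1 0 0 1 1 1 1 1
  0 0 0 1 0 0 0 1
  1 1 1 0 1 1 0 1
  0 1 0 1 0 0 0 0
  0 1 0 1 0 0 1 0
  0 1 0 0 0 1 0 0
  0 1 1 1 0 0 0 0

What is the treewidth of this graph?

A width-2 tree decomposition is:
Bags: B1 = {1, 3, 5}  B2 = {1, 3, 4}  B3 = {0, 1, 3}  B4 = {1, 5, 6}  B5 = {1, 3, 7}  B6 = {2, 3, 7}
Tree: B1–B2, B1–B3, B1–B4, B2–B5, B5–B6
The largest bag has 3 vertices, giving width 2; this decomposition certifies tw(G) ≤ 2. For the lower bound, the 3 vertices {0, 1, 3} are pairwise adjacent, and any tree decomposition puts a clique entirely inside one bag — forcing width ≥ 2. Combining the bounds, tw(G) = 2.

2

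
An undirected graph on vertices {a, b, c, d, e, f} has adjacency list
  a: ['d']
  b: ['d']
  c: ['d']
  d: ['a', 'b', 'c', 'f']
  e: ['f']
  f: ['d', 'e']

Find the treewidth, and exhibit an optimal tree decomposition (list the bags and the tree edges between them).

Treewidth 1.
Bags: B1 = {d, f}  B2 = {a, d}  B3 = {e, f}  B4 = {b, d}  B5 = {c, d}
Tree: B1–B2, B1–B3, B1–B4, B1–B5

Each bag holds 2 vertices, so the decomposition has width 1, which upper-bounds the treewidth. Since G has at least one edge (e.g. d–f), it is not an edgeless graph, so tw(G) ≥ 1. The upper and lower bounds meet at 1, so that is the treewidth.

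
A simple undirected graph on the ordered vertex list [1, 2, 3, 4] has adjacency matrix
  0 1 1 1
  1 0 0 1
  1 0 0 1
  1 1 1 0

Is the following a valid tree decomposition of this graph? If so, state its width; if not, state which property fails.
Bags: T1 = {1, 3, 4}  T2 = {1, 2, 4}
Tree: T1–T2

Every vertex of G appears in some bag (union = {1, 2, 3, 4}); every edge is covered by a bag; and for each vertex v the set of bags containing v is connected in the bag tree. The decomposition is therefore valid. The largest bag has 3 vertices, so the width is 2.

Yes; width 2.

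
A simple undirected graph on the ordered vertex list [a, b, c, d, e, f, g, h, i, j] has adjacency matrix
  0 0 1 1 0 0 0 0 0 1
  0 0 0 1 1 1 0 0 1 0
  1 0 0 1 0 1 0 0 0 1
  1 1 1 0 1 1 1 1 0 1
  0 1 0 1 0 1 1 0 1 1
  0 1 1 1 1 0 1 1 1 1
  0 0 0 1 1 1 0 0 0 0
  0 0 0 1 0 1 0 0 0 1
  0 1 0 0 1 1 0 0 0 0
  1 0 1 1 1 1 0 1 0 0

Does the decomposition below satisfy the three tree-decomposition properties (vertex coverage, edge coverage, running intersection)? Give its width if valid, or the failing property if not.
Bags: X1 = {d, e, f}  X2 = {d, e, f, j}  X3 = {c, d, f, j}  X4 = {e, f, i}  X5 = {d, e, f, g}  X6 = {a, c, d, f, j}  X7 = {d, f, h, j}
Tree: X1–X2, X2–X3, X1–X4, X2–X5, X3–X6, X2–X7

No — vertex b appears in no bag.

A tree decomposition must satisfy three properties: every vertex lies in some bag; for every edge, both endpoints lie together in some bag; and for every vertex, the bags containing it form a connected subtree. Here vertex b appears in no bag, so the decomposition is invalid.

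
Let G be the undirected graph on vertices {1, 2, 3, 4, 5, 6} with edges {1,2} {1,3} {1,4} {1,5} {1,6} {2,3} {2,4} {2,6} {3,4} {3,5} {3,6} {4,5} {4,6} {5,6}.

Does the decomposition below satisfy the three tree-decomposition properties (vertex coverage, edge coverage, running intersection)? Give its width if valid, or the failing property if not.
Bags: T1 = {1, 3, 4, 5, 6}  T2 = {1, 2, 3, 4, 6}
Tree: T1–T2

Yes; width 4.

Checking the three conditions: (i) the bags cover all of {1, 2, 3, 4, 5, 6}; (ii) for each edge, some bag contains both endpoints; (iii) the bags containing any fixed vertex form a subtree. All hold, so the decomposition is valid with width 5 − 1 = 4.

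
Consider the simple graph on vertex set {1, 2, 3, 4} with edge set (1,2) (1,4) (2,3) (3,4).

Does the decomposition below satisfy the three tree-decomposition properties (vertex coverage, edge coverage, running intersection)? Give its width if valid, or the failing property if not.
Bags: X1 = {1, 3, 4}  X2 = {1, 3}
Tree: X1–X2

No — vertex 2 appears in no bag.

A tree decomposition must satisfy three properties: every vertex lies in some bag; for every edge, both endpoints lie together in some bag; and for every vertex, the bags containing it form a connected subtree. Here vertex 2 appears in no bag, so the decomposition is invalid.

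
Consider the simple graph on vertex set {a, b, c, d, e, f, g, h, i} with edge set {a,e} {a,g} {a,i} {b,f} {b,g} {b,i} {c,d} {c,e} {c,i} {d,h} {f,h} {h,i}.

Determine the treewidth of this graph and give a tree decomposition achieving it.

Treewidth 3.
One optimal decomposition is:
Bags: B1 = {b, d, f, h}  B2 = {b, d, h, i}  B3 = {b, c, d, i}  B4 = {b, c, g, i}  B5 = {a, c, g, i}  B6 = {a, c, e, g}
Tree: B1–B2, B2–B3, B3–B4, B4–B5, B5–B6

Each bag holds 4 vertices, so the decomposition has width 3, which upper-bounds the treewidth. For the lower bound: the 4 vertex sets {d,f,h}, {b}, {i}, {a,c,e,g} are disjoint, each induces a connected subgraph, and every pair is joined by at least one edge of G. Contracting each set to a single vertex therefore yields K_{4} as a minor, and since treewidth is minor-monotone, tw(G) ≥ tw(K_{4}) = 3. Therefore the treewidth is 3.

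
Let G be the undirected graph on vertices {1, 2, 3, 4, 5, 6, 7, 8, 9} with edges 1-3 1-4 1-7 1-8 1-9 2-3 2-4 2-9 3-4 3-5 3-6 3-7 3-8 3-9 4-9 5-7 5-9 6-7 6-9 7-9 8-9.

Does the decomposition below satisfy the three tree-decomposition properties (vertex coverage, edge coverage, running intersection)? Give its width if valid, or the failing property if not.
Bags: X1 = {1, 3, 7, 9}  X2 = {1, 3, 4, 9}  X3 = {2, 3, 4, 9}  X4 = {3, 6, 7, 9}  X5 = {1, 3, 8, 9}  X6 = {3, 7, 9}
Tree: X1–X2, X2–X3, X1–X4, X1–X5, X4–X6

A tree decomposition must satisfy three properties: every vertex lies in some bag; for every edge, both endpoints lie together in some bag; and for every vertex, the bags containing it form a connected subtree. Here vertex 5 appears in no bag, so the decomposition is invalid.

No — vertex 5 appears in no bag.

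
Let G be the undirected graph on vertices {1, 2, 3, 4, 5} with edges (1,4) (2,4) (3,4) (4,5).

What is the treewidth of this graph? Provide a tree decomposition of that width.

Each bag holds 2 vertices, so the decomposition has width 1, which upper-bounds the treewidth. G has an edge, so its treewidth is at least 1. Therefore the treewidth is 1.

Treewidth 1.
Bags: B1 = {1, 4}  B2 = {2, 4}  B3 = {4, 5}  B4 = {3, 4}
Tree: B1–B2, B2–B3, B3–B4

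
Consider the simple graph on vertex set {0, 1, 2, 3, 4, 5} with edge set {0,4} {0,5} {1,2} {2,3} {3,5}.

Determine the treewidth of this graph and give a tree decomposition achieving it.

Each bag holds 2 vertices, so the decomposition has width 1, which upper-bounds the treewidth. G has an edge, so its treewidth is at least 1. Therefore the treewidth is 1.

Treewidth 1.
One such decomposition:
Bags: B1 = {1, 2}  B2 = {2, 3}  B3 = {3, 5}  B4 = {0, 5}  B5 = {0, 4}
Tree: B1–B2, B2–B3, B3–B4, B4–B5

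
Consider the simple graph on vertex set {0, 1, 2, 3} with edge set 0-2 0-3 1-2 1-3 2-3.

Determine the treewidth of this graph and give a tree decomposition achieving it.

The largest bag has 3 vertices, giving width 2; this decomposition certifies tw(G) ≤ 2. For the lower bound, the 3 vertices {0, 2, 3} are pairwise adjacent, and any tree decomposition puts a clique entirely inside one bag — forcing width ≥ 2. Therefore the treewidth is 2.

Treewidth 2.
Bags: B1 = {0, 2, 3}  B2 = {1, 2, 3}
Tree: B1–B2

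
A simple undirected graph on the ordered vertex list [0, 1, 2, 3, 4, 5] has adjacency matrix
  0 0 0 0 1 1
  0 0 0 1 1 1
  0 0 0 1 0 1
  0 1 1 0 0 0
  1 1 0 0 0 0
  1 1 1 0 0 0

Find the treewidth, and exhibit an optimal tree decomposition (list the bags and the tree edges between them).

Each bag holds 3 vertices, so the decomposition has width 2, which upper-bounds the treewidth. Since 4–0–5–1–4 is a cycle in G, G is not acyclic. Forests are exactly the graphs of treewidth ≤ 1, so tw(G) ≥ 2. Therefore the treewidth is 2.

Treewidth 2.
One optimal decomposition is:
Bags: B1 = {0, 1, 4}  B2 = {0, 1, 5}  B3 = {1, 3, 5}  B4 = {2, 3, 5}
Tree: B1–B2, B2–B3, B3–B4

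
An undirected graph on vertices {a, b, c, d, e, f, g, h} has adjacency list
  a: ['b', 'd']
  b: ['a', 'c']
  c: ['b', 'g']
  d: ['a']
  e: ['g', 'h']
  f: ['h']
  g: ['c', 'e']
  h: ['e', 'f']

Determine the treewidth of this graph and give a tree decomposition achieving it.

Treewidth 1.
One such decomposition:
Bags: B1 = {a, d}  B2 = {a, b}  B3 = {b, c}  B4 = {c, g}  B5 = {e, g}  B6 = {e, h}  B7 = {f, h}
Tree: B1–B2, B2–B3, B3–B4, B4–B5, B5–B6, B6–B7

The largest bag has 2 vertices, giving width 1; this decomposition certifies tw(G) ≤ 1. Since G has at least one edge (e.g. d–a), it is not an edgeless graph, so tw(G) ≥ 1. Therefore the treewidth is 1.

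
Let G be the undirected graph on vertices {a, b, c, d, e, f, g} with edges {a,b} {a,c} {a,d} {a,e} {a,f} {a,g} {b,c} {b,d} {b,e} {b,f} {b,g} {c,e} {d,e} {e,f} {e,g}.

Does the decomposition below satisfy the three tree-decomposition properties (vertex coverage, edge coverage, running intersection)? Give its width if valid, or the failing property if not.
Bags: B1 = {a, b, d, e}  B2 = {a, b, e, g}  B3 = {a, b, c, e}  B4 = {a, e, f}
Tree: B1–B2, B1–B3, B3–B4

No — edge (b,f) lies in no bag.

A tree decomposition must satisfy three properties: every vertex lies in some bag; for every edge, both endpoints lie together in some bag; and for every vertex, the bags containing it form a connected subtree. Here edge (b,f) lies in no bag, so the decomposition is invalid.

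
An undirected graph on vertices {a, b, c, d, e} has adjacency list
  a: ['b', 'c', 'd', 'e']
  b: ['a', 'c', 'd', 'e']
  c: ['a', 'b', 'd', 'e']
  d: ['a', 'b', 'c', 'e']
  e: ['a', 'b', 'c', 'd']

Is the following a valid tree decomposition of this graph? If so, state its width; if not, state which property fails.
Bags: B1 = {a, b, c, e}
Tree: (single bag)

No — vertex d appears in no bag.

A tree decomposition must satisfy three properties: every vertex lies in some bag; for every edge, both endpoints lie together in some bag; and for every vertex, the bags containing it form a connected subtree. Here vertex d appears in no bag, so the decomposition is invalid.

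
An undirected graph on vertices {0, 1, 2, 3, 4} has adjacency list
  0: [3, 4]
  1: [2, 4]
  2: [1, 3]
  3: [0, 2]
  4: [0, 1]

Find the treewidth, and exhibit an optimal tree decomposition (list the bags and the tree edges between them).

Each bag holds 3 vertices, so the decomposition has width 2, which upper-bounds the treewidth. Since 4–0–3–2–1–4 is a cycle in G, G is not acyclic. Forests are exactly the graphs of treewidth ≤ 1, so tw(G) ≥ 2. The upper and lower bounds meet at 2, so that is the treewidth.

Treewidth 2.
One such decomposition:
Bags: B1 = {0, 3, 4}  B2 = {2, 3, 4}  B3 = {1, 2, 4}
Tree: B1–B2, B2–B3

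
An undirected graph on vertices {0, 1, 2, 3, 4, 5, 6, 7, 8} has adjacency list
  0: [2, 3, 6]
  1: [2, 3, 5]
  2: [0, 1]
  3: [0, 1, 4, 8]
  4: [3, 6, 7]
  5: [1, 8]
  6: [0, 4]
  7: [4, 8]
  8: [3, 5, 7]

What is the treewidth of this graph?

A width-3 tree decomposition is:
Bags: B1 = {0, 1, 2, 5}  B2 = {0, 1, 3, 5}  B3 = {0, 3, 5, 8}  B4 = {0, 3, 6, 8}  B5 = {3, 4, 6, 8}  B6 = {4, 6, 7, 8}
Tree: B1–B2, B2–B3, B3–B4, B4–B5, B5–B6
The largest bag has 4 vertices, giving width 3; this decomposition certifies tw(G) ≤ 3. For the lower bound: the 4 vertex sets {1,2,5}, {0}, {3}, {4,6,7,8} are disjoint, each induces a connected subgraph, and every pair is joined by at least one edge of G. Contracting each set to a single vertex therefore yields K_{4} as a minor, and since treewidth is minor-monotone, tw(G) ≥ tw(K_{4}) = 3. The upper and lower bounds meet at 3, so that is the treewidth.

3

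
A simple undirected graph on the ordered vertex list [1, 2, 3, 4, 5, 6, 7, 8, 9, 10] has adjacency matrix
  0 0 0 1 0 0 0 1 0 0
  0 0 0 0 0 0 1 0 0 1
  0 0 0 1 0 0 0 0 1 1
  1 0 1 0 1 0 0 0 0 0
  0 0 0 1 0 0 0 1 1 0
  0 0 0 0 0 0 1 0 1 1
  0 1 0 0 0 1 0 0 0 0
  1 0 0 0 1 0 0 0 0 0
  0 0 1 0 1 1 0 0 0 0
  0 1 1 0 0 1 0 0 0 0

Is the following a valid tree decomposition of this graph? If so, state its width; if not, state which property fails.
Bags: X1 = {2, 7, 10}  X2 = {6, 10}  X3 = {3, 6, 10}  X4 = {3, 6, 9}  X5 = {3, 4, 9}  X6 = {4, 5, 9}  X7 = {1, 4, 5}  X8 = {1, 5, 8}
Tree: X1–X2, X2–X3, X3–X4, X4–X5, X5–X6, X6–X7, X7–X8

A tree decomposition must satisfy three properties: every vertex lies in some bag; for every edge, both endpoints lie together in some bag; and for every vertex, the bags containing it form a connected subtree. Here edge (7,6) lies in no bag, so the decomposition is invalid.

No — edge (7,6) lies in no bag.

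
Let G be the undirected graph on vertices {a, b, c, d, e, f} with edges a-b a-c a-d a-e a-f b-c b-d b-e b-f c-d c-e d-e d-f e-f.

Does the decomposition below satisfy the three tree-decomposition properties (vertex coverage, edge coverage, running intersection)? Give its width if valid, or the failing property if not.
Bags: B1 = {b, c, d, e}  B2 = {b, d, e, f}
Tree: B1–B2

A tree decomposition must satisfy three properties: every vertex lies in some bag; for every edge, both endpoints lie together in some bag; and for every vertex, the bags containing it form a connected subtree. Here vertex a appears in no bag, so the decomposition is invalid.

No — vertex a appears in no bag.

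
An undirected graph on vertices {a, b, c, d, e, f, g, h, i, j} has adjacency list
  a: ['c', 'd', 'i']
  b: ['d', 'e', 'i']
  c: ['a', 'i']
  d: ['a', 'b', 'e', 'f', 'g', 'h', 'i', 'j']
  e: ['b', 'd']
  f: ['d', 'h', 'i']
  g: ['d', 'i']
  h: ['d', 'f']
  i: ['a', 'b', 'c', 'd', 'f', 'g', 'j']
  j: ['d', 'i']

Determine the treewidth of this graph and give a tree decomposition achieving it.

Treewidth 2.
Bags: B1 = {a, d, i}  B2 = {d, f, i}  B3 = {d, g, i}  B4 = {d, f, h}  B5 = {b, d, i}  B6 = {d, i, j}  B7 = {b, d, e}  B8 = {a, c, i}
Tree: B1–B2, B2–B3, B2–B4, B1–B5, B5–B6, B5–B7, B1–B8

Each bag holds 3 vertices, so the decomposition has width 2, which upper-bounds the treewidth. For the lower bound, the 3 vertices {b, d, e} are pairwise adjacent, and any tree decomposition puts a clique entirely inside one bag — forcing width ≥ 2. Hence tw(G) = 2 exactly.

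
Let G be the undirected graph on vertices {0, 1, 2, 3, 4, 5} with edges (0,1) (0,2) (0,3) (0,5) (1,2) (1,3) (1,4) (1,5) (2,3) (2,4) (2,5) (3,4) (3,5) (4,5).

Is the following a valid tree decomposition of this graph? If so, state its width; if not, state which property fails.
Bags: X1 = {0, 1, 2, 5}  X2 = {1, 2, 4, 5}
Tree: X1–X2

No — vertex 3 appears in no bag.

A tree decomposition must satisfy three properties: every vertex lies in some bag; for every edge, both endpoints lie together in some bag; and for every vertex, the bags containing it form a connected subtree. Here vertex 3 appears in no bag, so the decomposition is invalid.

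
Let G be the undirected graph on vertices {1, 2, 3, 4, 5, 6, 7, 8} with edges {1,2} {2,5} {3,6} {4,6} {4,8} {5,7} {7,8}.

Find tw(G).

A width-1 tree decomposition is:
Bags: B1 = {3, 6}  B2 = {4, 6}  B3 = {4, 8}  B4 = {7, 8}  B5 = {5, 7}  B6 = {2, 5}  B7 = {1, 2}
Tree: B1–B2, B2–B3, B3–B4, B4–B5, B5–B6, B6–B7
The largest bag has 2 vertices, giving width 1; this decomposition certifies tw(G) ≤ 1. Any graph with an edge has treewidth ≥ 1, and G has the edge 3–6. Hence tw(G) = 1 exactly.

1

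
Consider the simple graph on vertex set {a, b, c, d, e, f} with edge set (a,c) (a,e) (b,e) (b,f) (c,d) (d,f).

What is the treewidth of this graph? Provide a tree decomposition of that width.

Treewidth 2.
One optimal decomposition is:
Bags: B1 = {b, e, f}  B2 = {a, e, f}  B3 = {a, c, f}  B4 = {c, d, f}
Tree: B1–B2, B2–B3, B3–B4

The largest bag has 3 vertices, giving width 2; this decomposition certifies tw(G) ≤ 2. Since f–b–e–a–c–d–f is a cycle in G, G is not acyclic. Forests are exactly the graphs of treewidth ≤ 1, so tw(G) ≥ 2. Combining the bounds, tw(G) = 2.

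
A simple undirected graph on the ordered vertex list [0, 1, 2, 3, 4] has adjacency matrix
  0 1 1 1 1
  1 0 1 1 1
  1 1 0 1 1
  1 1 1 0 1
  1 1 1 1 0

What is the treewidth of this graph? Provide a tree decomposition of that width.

Treewidth 4.
Bags: B1 = {0, 1, 2, 3, 4}
Tree: (single bag)

With just one bag of size 5, the width is 5 − 1 = 4, so tw(G) ≤ 4. Conversely, {0, 1, 2, 3, 4} is a clique of size 5, and the vertices of any clique must share a bag in every tree decomposition; so some bag has ≥ 5 vertices and tw(G) ≥ 4. Hence tw(G) = 4 exactly.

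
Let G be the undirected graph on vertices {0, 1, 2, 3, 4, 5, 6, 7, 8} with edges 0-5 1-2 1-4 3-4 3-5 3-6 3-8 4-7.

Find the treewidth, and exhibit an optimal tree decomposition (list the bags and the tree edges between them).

The largest bag has 2 vertices, giving width 1; this decomposition certifies tw(G) ≤ 1. Since G has at least one edge (e.g. 3–5), it is not an edgeless graph, so tw(G) ≥ 1. Hence tw(G) = 1 exactly.

Treewidth 1.
One optimal decomposition is:
Bags: B1 = {3, 5}  B2 = {3, 4}  B3 = {4, 7}  B4 = {0, 5}  B5 = {3, 8}  B6 = {1, 4}  B7 = {1, 2}  B8 = {3, 6}
Tree: B1–B2, B2–B3, B1–B4, B1–B5, B2–B6, B6–B7, B1–B8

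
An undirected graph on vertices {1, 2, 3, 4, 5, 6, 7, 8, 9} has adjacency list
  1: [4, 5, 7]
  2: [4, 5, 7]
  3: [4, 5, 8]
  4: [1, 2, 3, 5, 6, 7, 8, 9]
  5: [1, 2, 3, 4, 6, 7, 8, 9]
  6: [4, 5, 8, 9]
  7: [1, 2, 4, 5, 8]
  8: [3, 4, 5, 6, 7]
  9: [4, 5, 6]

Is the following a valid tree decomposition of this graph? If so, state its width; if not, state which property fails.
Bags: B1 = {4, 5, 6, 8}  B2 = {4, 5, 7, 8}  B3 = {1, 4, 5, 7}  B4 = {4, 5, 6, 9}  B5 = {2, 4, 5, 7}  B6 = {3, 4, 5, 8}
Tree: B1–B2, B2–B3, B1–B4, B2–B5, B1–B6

Yes; width 3.

Vertex coverage: the bags together contain {1, 2, 3, 4, 5, 6, 7, 8, 9}, the full vertex set. Edge coverage: each edge of G has both endpoints in at least one bag. Running intersection: for every vertex, the bags containing it form a connected subtree. All three properties hold, so this is a valid tree decomposition of width max|bag| − 1 = 3, and hence tw(G) ≤ 3.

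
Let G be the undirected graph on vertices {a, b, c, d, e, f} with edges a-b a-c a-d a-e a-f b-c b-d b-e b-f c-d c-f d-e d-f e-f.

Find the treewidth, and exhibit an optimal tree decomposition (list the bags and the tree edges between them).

Every bag has size at most 5, so the width is 5 − 1 = 4 and tw(G) ≤ 4. For the lower bound, the 5 vertices {a, b, d, e, f} are pairwise adjacent, and any tree decomposition puts a clique entirely inside one bag — forcing width ≥ 4. The upper and lower bounds meet at 4, so that is the treewidth.

Treewidth 4.
One such decomposition:
Bags: B1 = {a, b, c, d, f}  B2 = {a, b, d, e, f}
Tree: B1–B2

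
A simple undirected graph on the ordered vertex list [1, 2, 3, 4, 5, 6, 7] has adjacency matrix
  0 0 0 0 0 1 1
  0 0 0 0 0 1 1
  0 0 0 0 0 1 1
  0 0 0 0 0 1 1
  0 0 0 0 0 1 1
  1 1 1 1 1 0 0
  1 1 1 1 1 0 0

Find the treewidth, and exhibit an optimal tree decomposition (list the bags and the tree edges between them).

The largest bag has 3 vertices, giving width 2; this decomposition certifies tw(G) ≤ 2. For the lower bound, G contains the cycle 6–3–7–5–6, so G is not a forest; only forests have treewidth ≤ 1, hence tw(G) ≥ 2. Hence tw(G) = 2 exactly.

Treewidth 2.
One such decomposition:
Bags: B1 = {3, 6, 7}  B2 = {5, 6, 7}  B3 = {1, 6, 7}  B4 = {2, 6, 7}  B5 = {4, 6, 7}
Tree: B1–B2, B2–B3, B3–B4, B4–B5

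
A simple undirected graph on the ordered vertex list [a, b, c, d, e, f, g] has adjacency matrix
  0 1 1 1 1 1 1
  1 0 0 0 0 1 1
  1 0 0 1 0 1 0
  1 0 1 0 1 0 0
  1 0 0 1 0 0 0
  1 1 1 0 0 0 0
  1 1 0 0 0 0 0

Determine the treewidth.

2

A width-2 tree decomposition is:
Bags: B1 = {a, b, f}  B2 = {a, b, g}  B3 = {a, c, f}  B4 = {a, c, d}  B5 = {a, d, e}
Tree: B1–B2, B1–B3, B3–B4, B4–B5
Every bag has size at most 3, so the width is 3 − 1 = 2 and tw(G) ≤ 2. Conversely, {a, d, e} is a clique of size 3, and the vertices of any clique must share a bag in every tree decomposition; so some bag has ≥ 3 vertices and tw(G) ≥ 2. Therefore the treewidth is 2.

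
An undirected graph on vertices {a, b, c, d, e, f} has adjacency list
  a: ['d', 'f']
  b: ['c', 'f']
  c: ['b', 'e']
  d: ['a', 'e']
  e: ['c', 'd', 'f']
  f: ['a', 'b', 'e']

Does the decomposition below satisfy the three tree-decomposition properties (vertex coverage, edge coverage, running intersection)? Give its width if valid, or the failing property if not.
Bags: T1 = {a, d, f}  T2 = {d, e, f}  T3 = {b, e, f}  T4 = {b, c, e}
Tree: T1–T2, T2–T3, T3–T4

Checking the three conditions: (i) the bags cover all of {a, b, c, d, e, f}; (ii) for each edge, some bag contains both endpoints; (iii) the bags containing any fixed vertex form a subtree. All hold, so the decomposition is valid with width 3 − 1 = 2.

Yes; width 2.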